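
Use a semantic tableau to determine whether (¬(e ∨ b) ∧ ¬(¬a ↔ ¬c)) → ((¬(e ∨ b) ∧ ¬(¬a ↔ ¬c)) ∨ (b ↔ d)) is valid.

Valid

Assume the negation and expand:
Initial set: {¬((¬(e ∨ b) ∧ ¬(¬a ↔ ¬c)) → ((¬(e ∨ b) ∧ ¬(¬a ↔ ¬c)) ∨ (b ↔ d)))}.
¬((¬(e ∨ b) ∧ ¬(¬a ↔ ¬c)) → ((¬(e ∨ b) ∧ ¬(¬a ↔ ¬c)) ∨ (b ↔ d))): α-rule — add (¬(e ∨ b) ∧ ¬(¬a ↔ ¬c)), ¬((¬(e ∨ b) ∧ ¬(¬a ↔ ¬c)) ∨ (b ↔ d)).
(¬(e ∨ b) ∧ ¬(¬a ↔ ¬c)): α-rule — add ¬(e ∨ b), ¬(¬a ↔ ¬c).
¬((¬(e ∨ b) ∧ ¬(¬a ↔ ¬c)) ∨ (b ↔ d)): α-rule — add ¬(¬(e ∨ b) ∧ ¬(¬a ↔ ¬c)), ¬(b ↔ d).
¬(e ∨ b): α-rule — add ¬e, ¬b.
¬(¬a ↔ ¬c): β-rule — branch into ¬a, ¬¬c  //  ¬¬a, ¬c.
  branch 1 (add ¬a, ¬¬c):
    ¬(¬(e ∨ b) ∧ ¬(¬a ↔ ¬c)): β-rule — branch into ¬¬(e ∨ b)  //  ¬¬(¬a ↔ ¬c).
      branch 1.1 (add ¬¬(e ∨ b)):
        ¬(b ↔ d): β-rule — branch into b, ¬d  //  ¬b, d.
          branch 1.1.1 (add b, ¬d):
            × closes — contains both b and ¬b.
          branch 1.1.2 (add ¬b, d):
            ¬¬(e ∨ b): β-rule — branch into e  //  b.
              branch 1.1.2.1 (add e):
                × closes — contains both e and ¬e.
              branch 1.1.2.2 (add b):
                × closes — contains both b and ¬b.
      branch 1.2 (add ¬¬(¬a ↔ ¬c)):
        ¬(b ↔ d): β-rule — branch into b, ¬d  //  ¬b, d.
          branch 1.2.1 (add b, ¬d):
            × closes — contains both b and ¬b.
          branch 1.2.2 (add ¬b, d):
            ¬¬(¬a ↔ ¬c): β-rule — branch into ¬a, ¬c  //  ¬¬a, ¬¬c.
              branch 1.2.2.1 (add ¬a, ¬c):
                × closes — contains both c and ¬c.
              branch 1.2.2.2 (add ¬¬a, ¬¬c):
                × closes — contains both a and ¬a.
  branch 2 (add ¬¬a, ¬c):
    ¬(¬(e ∨ b) ∧ ¬(¬a ↔ ¬c)): β-rule — branch into ¬¬(e ∨ b)  //  ¬¬(¬a ↔ ¬c).
      branch 2.1 (add ¬¬(e ∨ b)):
        ¬(b ↔ d): β-rule — branch into b, ¬d  //  ¬b, d.
          branch 2.1.1 (add b, ¬d):
            × closes — contains both b and ¬b.
          branch 2.1.2 (add ¬b, d):
            ¬¬(e ∨ b): β-rule — branch into e  //  b.
              branch 2.1.2.1 (add e):
                × closes — contains both e and ¬e.
              branch 2.1.2.2 (add b):
                × closes — contains both b and ¬b.
      branch 2.2 (add ¬¬(¬a ↔ ¬c)):
        ¬(b ↔ d): β-rule — branch into b, ¬d  //  ¬b, d.
          branch 2.2.1 (add b, ¬d):
            × closes — contains both b and ¬b.
          branch 2.2.2 (add ¬b, d):
            ¬¬(¬a ↔ ¬c): β-rule — branch into ¬a, ¬c  //  ¬¬a, ¬¬c.
              branch 2.2.2.1 (add ¬a, ¬c):
                × closes — contains both a and ¬a.
              branch 2.2.2.2 (add ¬¬a, ¬¬c):
                × closes — contains both c and ¬c.
All 12 branches close.
Every branch closed, so the negation is unsatisfiable and the formula is valid.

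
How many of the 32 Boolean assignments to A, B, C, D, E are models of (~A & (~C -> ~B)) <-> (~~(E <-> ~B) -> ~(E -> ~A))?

Initial set: {((~A & (~C -> ~B)) <-> (~~(E <-> ~B) -> ~(E -> ~A)))}.
((~A & (~C -> ~B)) <-> (~~(E <-> ~B) -> ~(E -> ~A))): β-rule — branch into (~A & (~C -> ~B)), (~~(E <-> ~B) -> ~(E -> ~A))  //  ~(~A & (~C -> ~B)), ~(~~(E <-> ~B) -> ~(E -> ~A)).
  branch 1 (add (~A & (~C -> ~B)), (~~(E <-> ~B) -> ~(E -> ~A))):
    (~A & (~C -> ~B)): α-rule — add ~A, (~C -> ~B).
    (~~(E <-> ~B) -> ~(E -> ~A)): β-rule — branch into ~~~(E <-> ~B)  //  ~(E -> ~A).
      branch 1.1 (add ~~~(E <-> ~B)):
        ~~~(E <-> ~B): drop double negation, giving ~(E <-> ~B).
        (~C -> ~B): β-rule — branch into ~~C  //  ~B.
          branch 1.1.1 (add ~~C):
            ~(E <-> ~B): β-rule — branch into E, ~~B  //  ~E, ~B.
              branch 1.1.1.1 (add E, ~~B):
                ○ open, literals {A=F, B=T, C=T, E=T}.
              branch 1.1.1.2 (add ~E, ~B):
                ○ open, literals {A=F, B=F, C=T, E=F}.
          branch 1.1.2 (add ~B):
            ~(E <-> ~B): β-rule — branch into E, ~~B  //  ~E, ~B.
              branch 1.1.2.1 (add E, ~~B):
                × closes — contains both B and ~B.
              branch 1.1.2.2 (add ~E, ~B):
                ○ open, literals {A=F, B=F, E=F}.
      branch 1.2 (add ~(E -> ~A)):
        ~(E -> ~A): α-rule — add E, ~~A.
        × closes — contains both A and ~A.
  branch 2 (add ~(~A & (~C -> ~B)), ~(~~(E <-> ~B) -> ~(E -> ~A))):
    ~(~~(E <-> ~B) -> ~(E -> ~A)): α-rule — add ~~(E <-> ~B), ~~(E -> ~A).
    ~~(E <-> ~B): drop double negation, giving (E <-> ~B).
    ~(~A & (~C -> ~B)): β-rule — branch into ~~A  //  ~(~C -> ~B).
      branch 2.1 (add ~~A):
        ~~(E -> ~A): β-rule — branch into ~E  //  ~A.
          branch 2.1.1 (add ~E):
            (E <-> ~B): β-rule — branch into E, ~B  //  ~E, ~~B.
              branch 2.1.1.1 (add E, ~B):
                × closes — contains both E and ~E.
              branch 2.1.1.2 (add ~E, ~~B):
                ○ open, literals {A=T, B=T, E=F}.
          branch 2.1.2 (add ~A):
            × closes — contains both A and ~A.
      branch 2.2 (add ~(~C -> ~B)):
        ~(~C -> ~B): α-rule — add ~C, ~~B.
        ~~(E -> ~A): β-rule — branch into ~E  //  ~A.
          branch 2.2.1 (add ~E):
            (E <-> ~B): β-rule — branch into E, ~B  //  ~E, ~~B.
              branch 2.2.1.1 (add E, ~B):
                × closes — contains both E and ~E.
              branch 2.2.1.2 (add ~E, ~~B):
                ○ open, literals {B=T, C=F, E=F}.
          branch 2.2.2 (add ~A):
            (E <-> ~B): β-rule — branch into E, ~B  //  ~E, ~~B.
              branch 2.2.2.1 (add E, ~B):
                × closes — contains both B and ~B.
              branch 2.2.2.2 (add ~E, ~~B):
                ○ open, literals {A=F, B=T, C=F, E=F}.
6 branches closed, 6 open.
Each open branch fixes some atoms; the unmentioned ones are free. Counting distinct full assignments: branch {A=F, B=T, C=T, E=T} (D) contributes 2 new; branch {A=F, B=F, C=T, E=F} (D) contributes 2 new; branch {A=F, B=F, E=F} (C, D) contributes 2 new; branch {A=T, B=T, E=F} (C, D) contributes 4 new; branch {B=T, C=F, E=F} (A, D) contributes 2 new; branch {A=F, B=T, C=F, E=F} (D) contributes 0 new. Total: 12.

12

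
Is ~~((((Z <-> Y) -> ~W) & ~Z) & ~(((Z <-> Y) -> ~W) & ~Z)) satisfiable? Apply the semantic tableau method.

Unsatisfiable

Initial set: {T ~~((((Z <-> Y) -> ~W) & ~Z) & ~(((Z <-> Y) -> ~W) & ~Z))}.
T ~~((((Z <-> Y) -> ~W) & ~Z) & ~(((Z <-> Y) -> ~W) & ~Z)): drop double negation, giving T ((((Z <-> Y) -> ~W) & ~Z) & ~(((Z <-> Y) -> ~W) & ~Z)).
T ((((Z <-> Y) -> ~W) & ~Z) & ~(((Z <-> Y) -> ~W) & ~Z)): α-rule — add T (((Z <-> Y) -> ~W) & ~Z), T ~(((Z <-> Y) -> ~W) & ~Z).
T (((Z <-> Y) -> ~W) & ~Z): α-rule — add T ((Z <-> Y) -> ~W), T ~Z.
T ~(((Z <-> Y) -> ~W) & ~Z): β-rule — branch into F ((Z <-> Y) -> ~W)  //  F ~Z.
  branch 1 (add F ((Z <-> Y) -> ~W)):
    F ((Z <-> Y) -> ~W): α-rule — add T (Z <-> Y), F ~W.
    T ((Z <-> Y) -> ~W): β-rule — branch into F (Z <-> Y)  //  T ~W.
      branch 1.1 (add F (Z <-> Y)):
        T (Z <-> Y): β-rule — branch into T Z, T Y  //  F Z, F Y.
          branch 1.1.1 (add T Z, T Y):
            × closes — contains both Z and ~Z.
          branch 1.1.2 (add F Z, F Y):
            F (Z <-> Y): β-rule — branch into T Z, F Y  //  F Z, T Y.
              branch 1.1.2.1 (add T Z, F Y):
                × closes — contains both Z and ~Z.
              branch 1.1.2.2 (add F Z, T Y):
                × closes — contains both Y and ~Y.
      branch 1.2 (add T ~W):
        × closes — contains both W and ~W.
  branch 2 (add F ~Z):
    × closes — contains both Z and ~Z.
All 5 branches close.
Every branch closed; the formula is unsatisfiable.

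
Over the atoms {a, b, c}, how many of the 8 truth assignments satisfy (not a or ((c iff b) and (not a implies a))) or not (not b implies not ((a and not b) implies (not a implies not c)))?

7

Initial set: {((not a or ((c iff b) and (not a implies a))) or not (not b implies not ((a and not b) implies (not a implies not c))))}.
((not a or ((c iff b) and (not a implies a))) or not (not b implies not ((a and not b) implies (not a implies not c)))): β-rule — branch into (not a or ((c iff b) and (not a implies a)))  //  not (not b implies not ((a and not b) implies (not a implies not c))).
  branch 1 (add (not a or ((c iff b) and (not a implies a)))):
    (not a or ((c iff b) and (not a implies a))): β-rule — branch into not a  //  ((c iff b) and (not a implies a)).
      branch 1.1 (add not a):
        ○ open, literals {a=false}.
      branch 1.2 (add ((c iff b) and (not a implies a))):
        ((c iff b) and (not a implies a)): α-rule — add (c iff b), (not a implies a).
        (c iff b): β-rule — branch into c, b  //  not c, not b.
          branch 1.2.1 (add c, b):
            (not a implies a): β-rule — branch into not not a  //  a.
              branch 1.2.1.1 (add not not a):
                ○ open, literals {a=true, b=true, c=true}.
              branch 1.2.1.2 (add a):
                ○ open, literals {a=true, b=true, c=true}.
          branch 1.2.2 (add not c, not b):
            (not a implies a): β-rule — branch into not not a  //  a.
              branch 1.2.2.1 (add not not a):
                ○ open, literals {a=true, b=false, c=false}.
              branch 1.2.2.2 (add a):
                ○ open, literals {a=true, b=false, c=false}.
  branch 2 (add not (not b implies not ((a and not b) implies (not a implies not c)))):
    not (not b implies not ((a and not b) implies (not a implies not c))): α-rule — add not b, not not ((a and not b) implies (not a implies not c)).
    not not ((a and not b) implies (not a implies not c)): β-rule — branch into not (a and not b)  //  (not a implies not c).
      branch 2.1 (add not (a and not b)):
        not (a and not b): β-rule — branch into not a  //  not not b.
          branch 2.1.1 (add not a):
            ○ open, literals {a=false, b=false}.
          branch 2.1.2 (add not not b):
            × closes — contains both b and not b.
      branch 2.2 (add (not a implies not c)):
        (not a implies not c): β-rule — branch into not not a  //  not c.
          branch 2.2.1 (add not not a):
            ○ open, literals {a=true, b=false}.
          branch 2.2.2 (add not c):
            ○ open, literals {b=false, c=false}.
1 branch closed, 8 open.
Each open branch fixes some atoms; the unmentioned ones are free. Counting distinct full assignments: branch {a=false} (b, c) contributes 4 new; branch {a=true, b=true, c=true} (none free) contributes 1 new; branch {a=true, b=true, c=true} (none free) contributes 0 new; branch {a=true, b=false, c=false} (none free) contributes 1 new; branch {a=true, b=false, c=false} (none free) contributes 0 new; branch {a=false, b=false} (c) contributes 0 new; branch {a=true, b=false} (c) contributes 1 new; branch {b=false, c=false} (a) contributes 0 new. Total: 7.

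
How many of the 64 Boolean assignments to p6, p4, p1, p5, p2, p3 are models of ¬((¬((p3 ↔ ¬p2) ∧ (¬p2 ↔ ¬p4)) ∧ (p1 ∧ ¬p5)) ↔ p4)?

32

Initial set: {¬((¬((p3 ↔ ¬p2) ∧ (¬p2 ↔ ¬p4)) ∧ (p1 ∧ ¬p5)) ↔ p4)}.
¬((¬((p3 ↔ ¬p2) ∧ (¬p2 ↔ ¬p4)) ∧ (p1 ∧ ¬p5)) ↔ p4): β-rule — branch into (¬((p3 ↔ ¬p2) ∧ (¬p2 ↔ ¬p4)) ∧ (p1 ∧ ¬p5)), ¬p4  //  ¬(¬((p3 ↔ ¬p2) ∧ (¬p2 ↔ ¬p4)) ∧ (p1 ∧ ¬p5)), p4.
  branch 1 (add (¬((p3 ↔ ¬p2) ∧ (¬p2 ↔ ¬p4)) ∧ (p1 ∧ ¬p5)), ¬p4):
    (¬((p3 ↔ ¬p2) ∧ (¬p2 ↔ ¬p4)) ∧ (p1 ∧ ¬p5)): α-rule — add ¬((p3 ↔ ¬p2) ∧ (¬p2 ↔ ¬p4)), (p1 ∧ ¬p5).
    (p1 ∧ ¬p5): α-rule — add p1, ¬p5.
    ¬((p3 ↔ ¬p2) ∧ (¬p2 ↔ ¬p4)): β-rule — branch into ¬(p3 ↔ ¬p2)  //  ¬(¬p2 ↔ ¬p4).
      branch 1.1 (add ¬(p3 ↔ ¬p2)):
        ¬(p3 ↔ ¬p2): β-rule — branch into p3, ¬¬p2  //  ¬p3, ¬p2.
          branch 1.1.1 (add p3, ¬¬p2):
            ○ open, literals {p1=true, p2=true, p3=true, p4=false, p5=false}.
          branch 1.1.2 (add ¬p3, ¬p2):
            ○ open, literals {p1=true, p2=false, p3=false, p4=false, p5=false}.
      branch 1.2 (add ¬(¬p2 ↔ ¬p4)):
        ¬(¬p2 ↔ ¬p4): β-rule — branch into ¬p2, ¬¬p4  //  ¬¬p2, ¬p4.
          branch 1.2.1 (add ¬p2, ¬¬p4):
            × closes — contains both p4 and ¬p4.
          branch 1.2.2 (add ¬¬p2, ¬p4):
            ○ open, literals {p1=true, p2=true, p4=false, p5=false}.
  branch 2 (add ¬(¬((p3 ↔ ¬p2) ∧ (¬p2 ↔ ¬p4)) ∧ (p1 ∧ ¬p5)), p4):
    ¬(¬((p3 ↔ ¬p2) ∧ (¬p2 ↔ ¬p4)) ∧ (p1 ∧ ¬p5)): β-rule — branch into ¬¬((p3 ↔ ¬p2) ∧ (¬p2 ↔ ¬p4))  //  ¬(p1 ∧ ¬p5).
      branch 2.1 (add ¬¬((p3 ↔ ¬p2) ∧ (¬p2 ↔ ¬p4))):
        ¬¬((p3 ↔ ¬p2) ∧ (¬p2 ↔ ¬p4)): α-rule — add (p3 ↔ ¬p2), (¬p2 ↔ ¬p4).
        (p3 ↔ ¬p2): β-rule — branch into p3, ¬p2  //  ¬p3, ¬¬p2.
          branch 2.1.1 (add p3, ¬p2):
            (¬p2 ↔ ¬p4): β-rule — branch into ¬p2, ¬p4  //  ¬¬p2, ¬¬p4.
              branch 2.1.1.1 (add ¬p2, ¬p4):
                × closes — contains both p4 and ¬p4.
              branch 2.1.1.2 (add ¬¬p2, ¬¬p4):
                × closes — contains both p2 and ¬p2.
          branch 2.1.2 (add ¬p3, ¬¬p2):
            (¬p2 ↔ ¬p4): β-rule — branch into ¬p2, ¬p4  //  ¬¬p2, ¬¬p4.
              branch 2.1.2.1 (add ¬p2, ¬p4):
                × closes — contains both p2 and ¬p2.
              branch 2.1.2.2 (add ¬¬p2, ¬¬p4):
                ○ open, literals {p2=true, p3=false, p4=true}.
      branch 2.2 (add ¬(p1 ∧ ¬p5)):
        ¬(p1 ∧ ¬p5): β-rule — branch into ¬p1  //  ¬¬p5.
          branch 2.2.1 (add ¬p1):
            ○ open, literals {p1=false, p4=true}.
          branch 2.2.2 (add ¬¬p5):
            ○ open, literals {p4=true, p5=true}.
4 branches closed, 6 open.
Each open branch fixes some atoms; the unmentioned ones are free. Counting distinct full assignments: branch {p1=true, p2=true, p3=true, p4=false, p5=false} (p6) contributes 2 new; branch {p1=true, p2=false, p3=false, p4=false, p5=false} (p6) contributes 2 new; branch {p1=true, p2=true, p4=false, p5=false} (p6, p3) contributes 2 new; branch {p2=true, p3=false, p4=true} (p6, p1, p5) contributes 8 new; branch {p1=false, p4=true} (p6, p5, p2, p3) contributes 12 new; branch {p4=true, p5=true} (p6, p1, p2, p3) contributes 6 new. Total: 32.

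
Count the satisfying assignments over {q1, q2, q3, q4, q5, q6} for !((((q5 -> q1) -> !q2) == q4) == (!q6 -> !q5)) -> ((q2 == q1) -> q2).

56

Initial set: {(!((((q5 -> q1) -> !q2) == q4) == (!q6 -> !q5)) -> ((q2 == q1) -> q2))}.
(!((((q5 -> q1) -> !q2) == q4) == (!q6 -> !q5)) -> ((q2 == q1) -> q2)): β-rule — branch into !!((((q5 -> q1) -> !q2) == q4) == (!q6 -> !q5))  //  ((q2 == q1) -> q2).
  branch 1 (add !!((((q5 -> q1) -> !q2) == q4) == (!q6 -> !q5))):
    !!((((q5 -> q1) -> !q2) == q4) == (!q6 -> !q5)): β-rule — branch into (((q5 -> q1) -> !q2) == q4), (!q6 -> !q5)  //  !(((q5 -> q1) -> !q2) == q4), !(!q6 -> !q5).
      branch 1.1 (add (((q5 -> q1) -> !q2) == q4), (!q6 -> !q5)):
        (((q5 -> q1) -> !q2) == q4): β-rule — branch into ((q5 -> q1) -> !q2), q4  //  !((q5 -> q1) -> !q2), !q4.
          branch 1.1.1 (add ((q5 -> q1) -> !q2), q4):
            (!q6 -> !q5): β-rule — branch into !!q6  //  !q5.
              branch 1.1.1.1 (add !!q6):
                ((q5 -> q1) -> !q2): β-rule — branch into !(q5 -> q1)  //  !q2.
                  branch 1.1.1.1.1 (add !(q5 -> q1)):
                    !(q5 -> q1): α-rule — add q5, !q1.
                    ○ open, literals {q1=false, q4=true, q5=true, q6=true}.
                  branch 1.1.1.1.2 (add !q2):
                    ○ open, literals {q2=false, q4=true, q6=true}.
              branch 1.1.1.2 (add !q5):
                ((q5 -> q1) -> !q2): β-rule — branch into !(q5 -> q1)  //  !q2.
                  branch 1.1.1.2.1 (add !(q5 -> q1)):
                    !(q5 -> q1): α-rule — add q5, !q1.
                    × closes — contains both q5 and !q5.
                  branch 1.1.1.2.2 (add !q2):
                    ○ open, literals {q2=false, q4=true, q5=false}.
          branch 1.1.2 (add !((q5 -> q1) -> !q2), !q4):
            !((q5 -> q1) -> !q2): α-rule — add (q5 -> q1), !!q2.
            (!q6 -> !q5): β-rule — branch into !!q6  //  !q5.
              branch 1.1.2.1 (add !!q6):
                (q5 -> q1): β-rule — branch into !q5  //  q1.
                  branch 1.1.2.1.1 (add !q5):
                    ○ open, literals {q2=true, q4=false, q5=false, q6=true}.
                  branch 1.1.2.1.2 (add q1):
                    ○ open, literals {q1=true, q2=true, q4=false, q6=true}.
              branch 1.1.2.2 (add !q5):
                (q5 -> q1): β-rule — branch into !q5  //  q1.
                  branch 1.1.2.2.1 (add !q5):
                    ○ open, literals {q2=true, q4=false, q5=false}.
                  branch 1.1.2.2.2 (add q1):
                    ○ open, literals {q1=true, q2=true, q4=false, q5=false}.
      branch 1.2 (add !(((q5 -> q1) -> !q2) == q4), !(!q6 -> !q5)):
        !(!q6 -> !q5): α-rule — add !q6, !!q5.
        !(((q5 -> q1) -> !q2) == q4): β-rule — branch into ((q5 -> q1) -> !q2), !q4  //  !((q5 -> q1) -> !q2), q4.
          branch 1.2.1 (add ((q5 -> q1) -> !q2), !q4):
            ((q5 -> q1) -> !q2): β-rule — branch into !(q5 -> q1)  //  !q2.
              branch 1.2.1.1 (add !(q5 -> q1)):
                !(q5 -> q1): α-rule — add q5, !q1.
                ○ open, literals {q1=false, q4=false, q5=true, q6=false}.
              branch 1.2.1.2 (add !q2):
                ○ open, literals {q2=false, q4=false, q5=true, q6=false}.
          branch 1.2.2 (add !((q5 -> q1) -> !q2), q4):
            !((q5 -> q1) -> !q2): α-rule — add (q5 -> q1), !!q2.
            (q5 -> q1): β-rule — branch into !q5  //  q1.
              branch 1.2.2.1 (add !q5):
                × closes — contains both q5 and !q5.
              branch 1.2.2.2 (add q1):
                ○ open, literals {q1=true, q2=true, q4=true, q5=true, q6=false}.
  branch 2 (add ((q2 == q1) -> q2)):
    ((q2 == q1) -> q2): β-rule — branch into !(q2 == q1)  //  q2.
      branch 2.1 (add !(q2 == q1)):
        !(q2 == q1): β-rule — branch into q2, !q1  //  !q2, q1.
          branch 2.1.1 (add q2, !q1):
            ○ open, literals {q1=false, q2=true}.
          branch 2.1.2 (add !q2, q1):
            ○ open, literals {q1=true, q2=false}.
      branch 2.2 (add q2):
        ○ open, literals {q2=true}.
2 branches closed, 13 open.
Each open branch fixes some atoms; the unmentioned ones are free. Counting distinct full assignments: branch {q1=false, q4=true, q5=true, q6=true} (q2, q3) contributes 4 new; branch {q2=false, q4=true, q6=true} (q1, q3, q5) contributes 6 new; branch {q2=false, q4=true, q5=false} (q1, q3, q6) contributes 4 new; branch {q2=true, q4=false, q5=false, q6=true} (q1, q3) contributes 4 new; branch {q1=true, q2=true, q4=false, q6=true} (q3, q5) contributes 2 new; branch {q2=true, q4=false, q5=false} (q1, q3, q6) contributes 4 new; branch {q1=true, q2=true, q4=false, q5=false} (q3, q6) contributes 0 new; branch {q1=false, q4=false, q5=true, q6=false} (q2, q3) contributes 4 new; branch {q2=false, q4=false, q5=true, q6=false} (q1, q3) contributes 2 new; branch {q1=true, q2=true, q4=true, q5=true, q6=false} (q3) contributes 2 new; branch {q1=false, q2=true} (q3, q4, q5, q6) contributes 8 new; branch {q1=true, q2=false} (q3, q4, q5, q6) contributes 8 new; branch {q2=true} (q1, q3, q4, q5, q6) contributes 8 new. Total: 56.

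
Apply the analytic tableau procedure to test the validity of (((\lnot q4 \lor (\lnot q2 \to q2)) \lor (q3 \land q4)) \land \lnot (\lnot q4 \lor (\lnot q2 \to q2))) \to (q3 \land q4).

Assume the negation and expand:
Initial set: {\lnot ((((\lnot q4 \lor (\lnot q2 \to q2)) \lor (q3 \land q4)) \land \lnot (\lnot q4 \lor (\lnot q2 \to q2))) \to (q3 \land q4))}.
\lnot ((((\lnot q4 \lor (\lnot q2 \to q2)) \lor (q3 \land q4)) \land \lnot (\lnot q4 \lor (\lnot q2 \to q2))) \to (q3 \land q4)): α-rule — add (((\lnot q4 \lor (\lnot q2 \to q2)) \lor (q3 \land q4)) \land \lnot (\lnot q4 \lor (\lnot q2 \to q2))), \lnot (q3 \land q4).
(((\lnot q4 \lor (\lnot q2 \to q2)) \lor (q3 \land q4)) \land \lnot (\lnot q4 \lor (\lnot q2 \to q2))): α-rule — add ((\lnot q4 \lor (\lnot q2 \to q2)) \lor (q3 \land q4)), \lnot (\lnot q4 \lor (\lnot q2 \to q2)).
\lnot (\lnot q4 \lor (\lnot q2 \to q2)): α-rule — add \lnot \lnot q4, \lnot (\lnot q2 \to q2).
\lnot (\lnot q2 \to q2): α-rule — add \lnot q2, \lnot q2.
\lnot (q3 \land q4): β-rule — branch into \lnot q3  //  \lnot q4.
  branch 1 (add \lnot q3):
    ((\lnot q4 \lor (\lnot q2 \to q2)) \lor (q3 \land q4)): β-rule — branch into (\lnot q4 \lor (\lnot q2 \to q2))  //  (q3 \land q4).
      branch 1.1 (add (\lnot q4 \lor (\lnot q2 \to q2))):
        (\lnot q4 \lor (\lnot q2 \to q2)): β-rule — branch into \lnot q4  //  (\lnot q2 \to q2).
          branch 1.1.1 (add \lnot q4):
            × closes — contains both q4 and \lnot q4.
          branch 1.1.2 (add (\lnot q2 \to q2)):
            (\lnot q2 \to q2): β-rule — branch into \lnot \lnot q2  //  q2.
              branch 1.1.2.1 (add \lnot \lnot q2):
                × closes — contains both q2 and \lnot q2.
              branch 1.1.2.2 (add q2):
                × closes — contains both q2 and \lnot q2.
      branch 1.2 (add (q3 \land q4)):
        (q3 \land q4): α-rule — add q3, q4.
        × closes — contains both q3 and \lnot q3.
  branch 2 (add \lnot q4):
    × closes — contains both q4 and \lnot q4.
All 5 branches close.
Every branch closed, so the negation is unsatisfiable and the formula is valid.

Valid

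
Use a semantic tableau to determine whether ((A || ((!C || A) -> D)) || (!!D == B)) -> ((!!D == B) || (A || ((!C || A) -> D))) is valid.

Valid

Assume the negation and expand:
Initial set: {F (((A || ((!C || A) -> D)) || (!!D == B)) -> ((!!D == B) || (A || ((!C || A) -> D))))}.
F (((A || ((!C || A) -> D)) || (!!D == B)) -> ((!!D == B) || (A || ((!C || A) -> D)))): α-rule — add T ((A || ((!C || A) -> D)) || (!!D == B)), F ((!!D == B) || (A || ((!C || A) -> D))).
F ((!!D == B) || (A || ((!C || A) -> D))): α-rule — add F (!!D == B), F (A || ((!C || A) -> D)).
F (A || ((!C || A) -> D)): α-rule — add F A, F ((!C || A) -> D).
F ((!C || A) -> D): α-rule — add T (!C || A), F D.
T ((A || ((!C || A) -> D)) || (!!D == B)): β-rule — branch into T (A || ((!C || A) -> D))  //  T (!!D == B).
  branch 1 (add T (A || ((!C || A) -> D))):
    F (!!D == B): β-rule — branch into T !!D, F B  //  F !!D, T B.
      branch 1.1 (add T !!D, F B):
        T !!D: drop double negation, giving T D.
        × closes — contains both D and !D.
      branch 1.2 (add F !!D, T B):
        F !!D: drop double negation, giving F D.
        T (!C || A): β-rule — branch into T !C  //  T A.
          branch 1.2.1 (add T !C):
            T (A || ((!C || A) -> D)): β-rule — branch into T A  //  T ((!C || A) -> D).
              branch 1.2.1.1 (add T A):
                × closes — contains both A and !A.
              branch 1.2.1.2 (add T ((!C || A) -> D)):
                T ((!C || A) -> D): β-rule — branch into F (!C || A)  //  T D.
                  branch 1.2.1.2.1 (add F (!C || A)):
                    F (!C || A): α-rule — add F !C, F A.
                    × closes — contains both C and !C.
                  branch 1.2.1.2.2 (add T D):
                    × closes — contains both D and !D.
          branch 1.2.2 (add T A):
            × closes — contains both A and !A.
  branch 2 (add T (!!D == B)):
    F (!!D == B): β-rule — branch into T !!D, F B  //  F !!D, T B.
      branch 2.1 (add T !!D, F B):
        T !!D: drop double negation, giving T D.
        × closes — contains both D and !D.
      branch 2.2 (add F !!D, T B):
        F !!D: drop double negation, giving F D.
        T (!C || A): β-rule — branch into T !C  //  T A.
          branch 2.2.1 (add T !C):
            T (!!D == B): β-rule — branch into T !!D, T B  //  F !!D, F B.
              branch 2.2.1.1 (add T !!D, T B):
                T !!D: drop double negation, giving T D.
                × closes — contains both D and !D.
              branch 2.2.1.2 (add F !!D, F B):
                × closes — contains both B and !B.
          branch 2.2.2 (add T A):
            × closes — contains both A and !A.
All 9 branches close.
Every branch closed, so the negation is unsatisfiable and the formula is valid.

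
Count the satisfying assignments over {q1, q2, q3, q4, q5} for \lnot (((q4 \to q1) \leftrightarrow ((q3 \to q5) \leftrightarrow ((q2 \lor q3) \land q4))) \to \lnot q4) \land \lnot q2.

Initial set: {T (\lnot (((q4 \to q1) \leftrightarrow ((q3 \to q5) \leftrightarrow ((q2 \lor q3) \land q4))) \to \lnot q4) \land \lnot q2)}.
T (\lnot (((q4 \to q1) \leftrightarrow ((q3 \to q5) \leftrightarrow ((q2 \lor q3) \land q4))) \to \lnot q4) \land \lnot q2): α-rule — add T \lnot (((q4 \to q1) \leftrightarrow ((q3 \to q5) \leftrightarrow ((q2 \lor q3) \land q4))) \to \lnot q4), T \lnot q2.
T \lnot (((q4 \to q1) \leftrightarrow ((q3 \to q5) \leftrightarrow ((q2 \lor q3) \land q4))) \to \lnot q4): α-rule — add T ((q4 \to q1) \leftrightarrow ((q3 \to q5) \leftrightarrow ((q2 \lor q3) \land q4))), F \lnot q4.
T ((q4 \to q1) \leftrightarrow ((q3 \to q5) \leftrightarrow ((q2 \lor q3) \land q4))): β-rule — branch into T (q4 \to q1), T ((q3 \to q5) \leftrightarrow ((q2 \lor q3) \land q4))  //  F (q4 \to q1), F ((q3 \to q5) \leftrightarrow ((q2 \lor q3) \land q4)).
  branch 1 (add T (q4 \to q1), T ((q3 \to q5) \leftrightarrow ((q2 \lor q3) \land q4))):
    T (q4 \to q1): β-rule — branch into F q4  //  T q1.
      branch 1.1 (add F q4):
        × closes — contains both q4 and \lnot q4.
      branch 1.2 (add T q1):
        T ((q3 \to q5) \leftrightarrow ((q2 \lor q3) \land q4)): β-rule — branch into T (q3 \to q5), T ((q2 \lor q3) \land q4)  //  F (q3 \to q5), F ((q2 \lor q3) \land q4).
          branch 1.2.1 (add T (q3 \to q5), T ((q2 \lor q3) \land q4)):
            T ((q2 \lor q3) \land q4): α-rule — add T (q2 \lor q3), T q4.
            T (q3 \to q5): β-rule — branch into F q3  //  T q5.
              branch 1.2.1.1 (add F q3):
                T (q2 \lor q3): β-rule — branch into T q2  //  T q3.
                  branch 1.2.1.1.1 (add T q2):
                    × closes — contains both q2 and \lnot q2.
                  branch 1.2.1.1.2 (add T q3):
                    × closes — contains both q3 and \lnot q3.
              branch 1.2.1.2 (add T q5):
                T (q2 \lor q3): β-rule — branch into T q2  //  T q3.
                  branch 1.2.1.2.1 (add T q2):
                    × closes — contains both q2 and \lnot q2.
                  branch 1.2.1.2.2 (add T q3):
                    ○ open, literals {q1=true, q2=false, q3=true, q4=true, q5=true}.
          branch 1.2.2 (add F (q3 \to q5), F ((q2 \lor q3) \land q4)):
            F (q3 \to q5): α-rule — add T q3, F q5.
            F ((q2 \lor q3) \land q4): β-rule — branch into F (q2 \lor q3)  //  F q4.
              branch 1.2.2.1 (add F (q2 \lor q3)):
                F (q2 \lor q3): α-rule — add F q2, F q3.
                × closes — contains both q3 and \lnot q3.
              branch 1.2.2.2 (add F q4):
                × closes — contains both q4 and \lnot q4.
  branch 2 (add F (q4 \to q1), F ((q3 \to q5) \leftrightarrow ((q2 \lor q3) \land q4))):
    F (q4 \to q1): α-rule — add T q4, F q1.
    F ((q3 \to q5) \leftrightarrow ((q2 \lor q3) \land q4)): β-rule — branch into T (q3 \to q5), F ((q2 \lor q3) \land q4)  //  F (q3 \to q5), T ((q2 \lor q3) \land q4).
      branch 2.1 (add T (q3 \to q5), F ((q2 \lor q3) \land q4)):
        T (q3 \to q5): β-rule — branch into F q3  //  T q5.
          branch 2.1.1 (add F q3):
            F ((q2 \lor q3) \land q4): β-rule — branch into F (q2 \lor q3)  //  F q4.
              branch 2.1.1.1 (add F (q2 \lor q3)):
                F (q2 \lor q3): α-rule — add F q2, F q3.
                ○ open, literals {q1=false, q2=false, q3=false, q4=true}.
              branch 2.1.1.2 (add F q4):
                × closes — contains both q4 and \lnot q4.
          branch 2.1.2 (add T q5):
            F ((q2 \lor q3) \land q4): β-rule — branch into F (q2 \lor q3)  //  F q4.
              branch 2.1.2.1 (add F (q2 \lor q3)):
                F (q2 \lor q3): α-rule — add F q2, F q3.
                ○ open, literals {q1=false, q2=false, q3=false, q4=true, q5=true}.
              branch 2.1.2.2 (add F q4):
                × closes — contains both q4 and \lnot q4.
      branch 2.2 (add F (q3 \to q5), T ((q2 \lor q3) \land q4)):
        F (q3 \to q5): α-rule — add T q3, F q5.
        T ((q2 \lor q3) \land q4): α-rule — add T (q2 \lor q3), T q4.
        T (q2 \lor q3): β-rule — branch into T q2  //  T q3.
          branch 2.2.1 (add T q2):
            × closes — contains both q2 and \lnot q2.
          branch 2.2.2 (add T q3):
            ○ open, literals {q1=false, q2=false, q3=true, q4=true, q5=false}.
9 branches closed, 4 open.
Each open branch fixes some atoms; the unmentioned ones are free. Counting distinct full assignments: branch {q1=true, q2=false, q3=true, q4=true, q5=true} (none free) contributes 1 new; branch {q1=false, q2=false, q3=false, q4=true} (q5) contributes 2 new; branch {q1=false, q2=false, q3=false, q4=true, q5=true} (none free) contributes 0 new; branch {q1=false, q2=false, q3=true, q4=true, q5=false} (none free) contributes 1 new. Total: 4.

4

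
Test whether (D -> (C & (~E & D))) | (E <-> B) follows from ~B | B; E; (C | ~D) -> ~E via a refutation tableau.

No

Initial set: {(~B | B); E; ((C | ~D) -> ~E); ~((D -> (C & (~E & D))) | (E <-> B))}.
~((D -> (C & (~E & D))) | (E <-> B)): α-rule — add ~(D -> (C & (~E & D))), ~(E <-> B).
~(D -> (C & (~E & D))): α-rule — add D, ~(C & (~E & D)).
(~B | B): β-rule — branch into ~B  //  B.
  branch 1 (add ~B):
    ((C | ~D) -> ~E): β-rule — branch into ~(C | ~D)  //  ~E.
      branch 1.1 (add ~(C | ~D)):
        ~(C | ~D): α-rule — add ~C, ~~D.
        ~(E <-> B): β-rule — branch into E, ~B  //  ~E, B.
          branch 1.1.1 (add E, ~B):
            ~(C & (~E & D)): β-rule — branch into ~C  //  ~(~E & D).
              branch 1.1.1.1 (add ~C):
                ○ open, literals {B=F, C=F, D=T, E=T}.
              branch 1.1.1.2 (add ~(~E & D)):
                ~(~E & D): β-rule — branch into ~~E  //  ~D.
                  branch 1.1.1.2.1 (add ~~E):
                    ○ open, literals {B=F, C=F, D=T, E=T}.
                  branch 1.1.1.2.2 (add ~D):
                    × closes — contains both D and ~D.
          branch 1.1.2 (add ~E, B):
            × closes — contains both E and ~E.
      branch 1.2 (add ~E):
        × closes — contains both E and ~E.
  branch 2 (add B):
    ((C | ~D) -> ~E): β-rule — branch into ~(C | ~D)  //  ~E.
      branch 2.1 (add ~(C | ~D)):
        ~(C | ~D): α-rule — add ~C, ~~D.
        ~(E <-> B): β-rule — branch into E, ~B  //  ~E, B.
          branch 2.1.1 (add E, ~B):
            × closes — contains both B and ~B.
          branch 2.1.2 (add ~E, B):
            × closes — contains both E and ~E.
      branch 2.2 (add ~E):
        × closes — contains both E and ~E.
6 branches closed, 2 open.
An open branch gives a countermodel: B=F, C=F, D=T, E=T (unmentioned atoms arbitrary); the premises hold there but the conclusion fails.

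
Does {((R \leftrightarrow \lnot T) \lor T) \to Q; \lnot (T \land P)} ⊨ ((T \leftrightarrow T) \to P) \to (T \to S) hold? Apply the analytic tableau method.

Initial set: {T (((R \leftrightarrow \lnot T) \lor T) \to Q); T \lnot (T \land P); F (((T \leftrightarrow T) \to P) \to (T \to S))}.
F (((T \leftrightarrow T) \to P) \to (T \to S)): α-rule — add T ((T \leftrightarrow T) \to P), F (T \to S).
F (T \to S): α-rule — add T T, F S.
T (((R \leftrightarrow \lnot T) \lor T) \to Q): β-rule — branch into F ((R \leftrightarrow \lnot T) \lor T)  //  T Q.
  branch 1 (add F ((R \leftrightarrow \lnot T) \lor T)):
    F ((R \leftrightarrow \lnot T) \lor T): α-rule — add F (R \leftrightarrow \lnot T), F T.
    × closes — contains both T and \lnot T.
  branch 2 (add T Q):
    T \lnot (T \land P): β-rule — branch into F T  //  F P.
      branch 2.1 (add F T):
        × closes — contains both T and \lnot T.
      branch 2.2 (add F P):
        T ((T \leftrightarrow T) \to P): β-rule — branch into F (T \leftrightarrow T)  //  T P.
          branch 2.2.1 (add F (T \leftrightarrow T)):
            F (T \leftrightarrow T): β-rule — branch into T T, F T  //  F T, T T.
              branch 2.2.1.1 (add T T, F T):
                × closes — contains both T and \lnot T.
              branch 2.2.1.2 (add F T, T T):
                × closes — contains both T and \lnot T.
          branch 2.2.2 (add T P):
            × closes — contains both P and \lnot P.
All 5 branches close.
Every branch closed, so the premises entail the conclusion.

Yes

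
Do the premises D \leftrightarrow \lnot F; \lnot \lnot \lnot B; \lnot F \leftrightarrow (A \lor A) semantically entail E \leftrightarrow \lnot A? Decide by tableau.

Initial set: {(D \leftrightarrow \lnot F); \lnot \lnot \lnot B; (\lnot F \leftrightarrow (A \lor A)); \lnot (E \leftrightarrow \lnot A)}.
\lnot \lnot \lnot B: drop double negation, giving \lnot B.
(D \leftrightarrow \lnot F): β-rule — branch into D, \lnot F  //  \lnot D, \lnot \lnot F.
  branch 1 (add D, \lnot F):
    (\lnot F \leftrightarrow (A \lor A)): β-rule — branch into \lnot F, (A \lor A)  //  \lnot \lnot F, \lnot (A \lor A).
      branch 1.1 (add \lnot F, (A \lor A)):
        \lnot (E \leftrightarrow \lnot A): β-rule — branch into E, \lnot \lnot A  //  \lnot E, \lnot A.
          branch 1.1.1 (add E, \lnot \lnot A):
            (A \lor A): β-rule — branch into A  //  A.
              branch 1.1.1.1 (add A):
                ○ open, literals {A=1, B=0, D=1, E=1, F=0}.
              branch 1.1.1.2 (add A):
                ○ open, literals {A=1, B=0, D=1, E=1, F=0}.
          branch 1.1.2 (add \lnot E, \lnot A):
            (A \lor A): β-rule — branch into A  //  A.
              branch 1.1.2.1 (add A):
                × closes — contains both A and \lnot A.
              branch 1.1.2.2 (add A):
                × closes — contains both A and \lnot A.
      branch 1.2 (add \lnot \lnot F, \lnot (A \lor A)):
        × closes — contains both F and \lnot F.
  branch 2 (add \lnot D, \lnot \lnot F):
    (\lnot F \leftrightarrow (A \lor A)): β-rule — branch into \lnot F, (A \lor A)  //  \lnot \lnot F, \lnot (A \lor A).
      branch 2.1 (add \lnot F, (A \lor A)):
        × closes — contains both F and \lnot F.
      branch 2.2 (add \lnot \lnot F, \lnot (A \lor A)):
        \lnot (A \lor A): α-rule — add \lnot A, \lnot A.
        \lnot (E \leftrightarrow \lnot A): β-rule — branch into E, \lnot \lnot A  //  \lnot E, \lnot A.
          branch 2.2.1 (add E, \lnot \lnot A):
            × closes — contains both A and \lnot A.
          branch 2.2.2 (add \lnot E, \lnot A):
            ○ open, literals {A=0, B=0, D=0, E=0, F=1}.
5 branches closed, 3 open.
An open branch gives a countermodel: A=1, B=0, D=1, E=1, F=0 (unmentioned atoms arbitrary); the premises hold there but the conclusion fails.

No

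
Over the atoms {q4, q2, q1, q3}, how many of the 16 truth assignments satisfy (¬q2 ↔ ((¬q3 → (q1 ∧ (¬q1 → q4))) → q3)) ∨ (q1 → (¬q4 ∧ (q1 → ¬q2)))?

13

Initial set: {((¬q2 ↔ ((¬q3 → (q1 ∧ (¬q1 → q4))) → q3)) ∨ (q1 → (¬q4 ∧ (q1 → ¬q2))))}.
((¬q2 ↔ ((¬q3 → (q1 ∧ (¬q1 → q4))) → q3)) ∨ (q1 → (¬q4 ∧ (q1 → ¬q2)))): β-rule — branch into (¬q2 ↔ ((¬q3 → (q1 ∧ (¬q1 → q4))) → q3))  //  (q1 → (¬q4 ∧ (q1 → ¬q2))).
  branch 1 (add (¬q2 ↔ ((¬q3 → (q1 ∧ (¬q1 → q4))) → q3))):
    (¬q2 ↔ ((¬q3 → (q1 ∧ (¬q1 → q4))) → q3)): β-rule — branch into ¬q2, ((¬q3 → (q1 ∧ (¬q1 → q4))) → q3)  //  ¬¬q2, ¬((¬q3 → (q1 ∧ (¬q1 → q4))) → q3).
      branch 1.1 (add ¬q2, ((¬q3 → (q1 ∧ (¬q1 → q4))) → q3)):
        ((¬q3 → (q1 ∧ (¬q1 → q4))) → q3): β-rule — branch into ¬(¬q3 → (q1 ∧ (¬q1 → q4)))  //  q3.
          branch 1.1.1 (add ¬(¬q3 → (q1 ∧ (¬q1 → q4)))):
            ¬(¬q3 → (q1 ∧ (¬q1 → q4))): α-rule — add ¬q3, ¬(q1 ∧ (¬q1 → q4)).
            ¬(q1 ∧ (¬q1 → q4)): β-rule — branch into ¬q1  //  ¬(¬q1 → q4).
              branch 1.1.1.1 (add ¬q1):
                ○ open, literals {q1=F, q2=F, q3=F}.
              branch 1.1.1.2 (add ¬(¬q1 → q4)):
                ¬(¬q1 → q4): α-rule — add ¬q1, ¬q4.
                ○ open, literals {q1=F, q2=F, q3=F, q4=F}.
          branch 1.1.2 (add q3):
            ○ open, literals {q2=F, q3=T}.
      branch 1.2 (add ¬¬q2, ¬((¬q3 → (q1 ∧ (¬q1 → q4))) → q3)):
        ¬((¬q3 → (q1 ∧ (¬q1 → q4))) → q3): α-rule — add (¬q3 → (q1 ∧ (¬q1 → q4))), ¬q3.
        (¬q3 → (q1 ∧ (¬q1 → q4))): β-rule — branch into ¬¬q3  //  (q1 ∧ (¬q1 → q4)).
          branch 1.2.1 (add ¬¬q3):
            × closes — contains both q3 and ¬q3.
          branch 1.2.2 (add (q1 ∧ (¬q1 → q4))):
            (q1 ∧ (¬q1 → q4)): α-rule — add q1, (¬q1 → q4).
            (¬q1 → q4): β-rule — branch into ¬¬q1  //  q4.
              branch 1.2.2.1 (add ¬¬q1):
                ○ open, literals {q1=T, q2=T, q3=F}.
              branch 1.2.2.2 (add q4):
                ○ open, literals {q1=T, q2=T, q3=F, q4=T}.
  branch 2 (add (q1 → (¬q4 ∧ (q1 → ¬q2)))):
    (q1 → (¬q4 ∧ (q1 → ¬q2))): β-rule — branch into ¬q1  //  (¬q4 ∧ (q1 → ¬q2)).
      branch 2.1 (add ¬q1):
        ○ open, literals {q1=F}.
      branch 2.2 (add (¬q4 ∧ (q1 → ¬q2))):
        (¬q4 ∧ (q1 → ¬q2)): α-rule — add ¬q4, (q1 → ¬q2).
        (q1 → ¬q2): β-rule — branch into ¬q1  //  ¬q2.
          branch 2.2.1 (add ¬q1):
            ○ open, literals {q1=F, q4=F}.
          branch 2.2.2 (add ¬q2):
            ○ open, literals {q2=F, q4=F}.
1 branch closed, 8 open.
Each open branch fixes some atoms; the unmentioned ones are free. Counting distinct full assignments: branch {q1=F, q2=F, q3=F} (q4) contributes 2 new; branch {q1=F, q2=F, q3=F, q4=F} (none free) contributes 0 new; branch {q2=F, q3=T} (q4, q1) contributes 4 new; branch {q1=T, q2=T, q3=F} (q4) contributes 2 new; branch {q1=T, q2=T, q3=F, q4=T} (none free) contributes 0 new; branch {q1=F} (q4, q2, q3) contributes 4 new; branch {q1=F, q4=F} (q2, q3) contributes 0 new; branch {q2=F, q4=F} (q1, q3) contributes 1 new. Total: 13.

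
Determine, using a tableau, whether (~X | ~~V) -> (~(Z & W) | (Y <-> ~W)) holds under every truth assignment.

Assume the negation and expand:
Initial set: {F ((~X | ~~V) -> (~(Z & W) | (Y <-> ~W)))}.
F ((~X | ~~V) -> (~(Z & W) | (Y <-> ~W))): α-rule — add T (~X | ~~V), F (~(Z & W) | (Y <-> ~W)).
F (~(Z & W) | (Y <-> ~W)): α-rule — add F ~(Z & W), F (Y <-> ~W).
F ~(Z & W): α-rule — add T Z, T W.
T (~X | ~~V): β-rule — branch into T ~X  //  T ~~V.
  branch 1 (add T ~X):
    F (Y <-> ~W): β-rule — branch into T Y, F ~W  //  F Y, T ~W.
      branch 1.1 (add T Y, F ~W):
        ○ open, literals {W=true, X=false, Y=true, Z=true}.
      branch 1.2 (add F Y, T ~W):
        × closes — contains both W and ~W.
  branch 2 (add T ~~V):
    T ~~V: drop double negation, giving T V.
    F (Y <-> ~W): β-rule — branch into T Y, F ~W  //  F Y, T ~W.
      branch 2.1 (add T Y, F ~W):
        ○ open, literals {V=true, W=true, Y=true, Z=true}.
      branch 2.2 (add F Y, T ~W):
        × closes — contains both W and ~W.
2 branches closed, 2 open.
An open branch gives a countermodel: W=true, X=false, Y=true, Z=true (unmentioned atoms arbitrary); under it the original formula is false.

Not valid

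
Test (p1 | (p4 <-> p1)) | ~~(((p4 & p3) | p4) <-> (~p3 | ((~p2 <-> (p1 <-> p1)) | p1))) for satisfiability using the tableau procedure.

Initial set: {((p1 | (p4 <-> p1)) | ~~(((p4 & p3) | p4) <-> (~p3 | ((~p2 <-> (p1 <-> p1)) | p1))))}.
((p1 | (p4 <-> p1)) | ~~(((p4 & p3) | p4) <-> (~p3 | ((~p2 <-> (p1 <-> p1)) | p1)))): β-rule — branch into (p1 | (p4 <-> p1))  //  ~~(((p4 & p3) | p4) <-> (~p3 | ((~p2 <-> (p1 <-> p1)) | p1))).
  branch 1 (add (p1 | (p4 <-> p1))):
    (p1 | (p4 <-> p1)): β-rule — branch into p1  //  (p4 <-> p1).
      branch 1.1 (add p1):
        ○ open, literals {p1=1}.
      branch 1.2 (add (p4 <-> p1)):
        (p4 <-> p1): β-rule — branch into p4, p1  //  ~p4, ~p1.
          branch 1.2.1 (add p4, p1):
            ○ open, literals {p1=1, p4=1}.
          branch 1.2.2 (add ~p4, ~p1):
            ○ open, literals {p1=0, p4=0}.
  branch 2 (add ~~(((p4 & p3) | p4) <-> (~p3 | ((~p2 <-> (p1 <-> p1)) | p1)))):
    ~~(((p4 & p3) | p4) <-> (~p3 | ((~p2 <-> (p1 <-> p1)) | p1))): drop double negation, giving (((p4 & p3) | p4) <-> (~p3 | ((~p2 <-> (p1 <-> p1)) | p1))).
    (((p4 & p3) | p4) <-> (~p3 | ((~p2 <-> (p1 <-> p1)) | p1))): β-rule — branch into ((p4 & p3) | p4), (~p3 | ((~p2 <-> (p1 <-> p1)) | p1))  //  ~((p4 & p3) | p4), ~(~p3 | ((~p2 <-> (p1 <-> p1)) | p1)).
      branch 2.1 (add ((p4 & p3) | p4), (~p3 | ((~p2 <-> (p1 <-> p1)) | p1))):
        ((p4 & p3) | p4): β-rule — branch into (p4 & p3)  //  p4.
          branch 2.1.1 (add (p4 & p3)):
            (p4 & p3): α-rule — add p4, p3.
            (~p3 | ((~p2 <-> (p1 <-> p1)) | p1)): β-rule — branch into ~p3  //  ((~p2 <-> (p1 <-> p1)) | p1).
              branch 2.1.1.1 (add ~p3):
                × closes — contains both p3 and ~p3.
              branch 2.1.1.2 (add ((~p2 <-> (p1 <-> p1)) | p1)):
                ((~p2 <-> (p1 <-> p1)) | p1): β-rule — branch into (~p2 <-> (p1 <-> p1))  //  p1.
                  branch 2.1.1.2.1 (add (~p2 <-> (p1 <-> p1))):
                    (~p2 <-> (p1 <-> p1)): β-rule — branch into ~p2, (p1 <-> p1)  //  ~~p2, ~(p1 <-> p1).
                      branch 2.1.1.2.1.1 (add ~p2, (p1 <-> p1)):
                        (p1 <-> p1): β-rule — branch into p1, p1  //  ~p1, ~p1.
                          branch 2.1.1.2.1.1.1 (add p1, p1):
                            ○ open, literals {p1=1, p2=0, p3=1, p4=1}.
                          branch 2.1.1.2.1.1.2 (add ~p1, ~p1):
                            ○ open, literals {p1=0, p2=0, p3=1, p4=1}.
                      branch 2.1.1.2.1.2 (add ~~p2, ~(p1 <-> p1)):
                        ~(p1 <-> p1): β-rule — branch into p1, ~p1  //  ~p1, p1.
                          branch 2.1.1.2.1.2.1 (add p1, ~p1):
                            × closes — contains both p1 and ~p1.
                          branch 2.1.1.2.1.2.2 (add ~p1, p1):
                            × closes — contains both p1 and ~p1.
                  branch 2.1.1.2.2 (add p1):
                    ○ open, literals {p1=1, p3=1, p4=1}.
          branch 2.1.2 (add p4):
            (~p3 | ((~p2 <-> (p1 <-> p1)) | p1)): β-rule — branch into ~p3  //  ((~p2 <-> (p1 <-> p1)) | p1).
              branch 2.1.2.1 (add ~p3):
                ○ open, literals {p3=0, p4=1}.
              branch 2.1.2.2 (add ((~p2 <-> (p1 <-> p1)) | p1)):
                ((~p2 <-> (p1 <-> p1)) | p1): β-rule — branch into (~p2 <-> (p1 <-> p1))  //  p1.
                  branch 2.1.2.2.1 (add (~p2 <-> (p1 <-> p1))):
                    (~p2 <-> (p1 <-> p1)): β-rule — branch into ~p2, (p1 <-> p1)  //  ~~p2, ~(p1 <-> p1).
                      branch 2.1.2.2.1.1 (add ~p2, (p1 <-> p1)):
                        (p1 <-> p1): β-rule — branch into p1, p1  //  ~p1, ~p1.
                          branch 2.1.2.2.1.1.1 (add p1, p1):
                            ○ open, literals {p1=1, p2=0, p4=1}.
                          branch 2.1.2.2.1.1.2 (add ~p1, ~p1):
                            ○ open, literals {p1=0, p2=0, p4=1}.
                      branch 2.1.2.2.1.2 (add ~~p2, ~(p1 <-> p1)):
                        ~(p1 <-> p1): β-rule — branch into p1, ~p1  //  ~p1, p1.
                          branch 2.1.2.2.1.2.1 (add p1, ~p1):
                            × closes — contains both p1 and ~p1.
                          branch 2.1.2.2.1.2.2 (add ~p1, p1):
                            × closes — contains both p1 and ~p1.
                  branch 2.1.2.2.2 (add p1):
                    ○ open, literals {p1=1, p4=1}.
      branch 2.2 (add ~((p4 & p3) | p4), ~(~p3 | ((~p2 <-> (p1 <-> p1)) | p1))):
        ~((p4 & p3) | p4): α-rule — add ~(p4 & p3), ~p4.
        ~(~p3 | ((~p2 <-> (p1 <-> p1)) | p1)): α-rule — add ~~p3, ~((~p2 <-> (p1 <-> p1)) | p1).
        ~((~p2 <-> (p1 <-> p1)) | p1): α-rule — add ~(~p2 <-> (p1 <-> p1)), ~p1.
        ~(p4 & p3): β-rule — branch into ~p4  //  ~p3.
          branch 2.2.1 (add ~p4):
            ~(~p2 <-> (p1 <-> p1)): β-rule — branch into ~p2, ~(p1 <-> p1)  //  ~~p2, (p1 <-> p1).
              branch 2.2.1.1 (add ~p2, ~(p1 <-> p1)):
                ~(p1 <-> p1): β-rule — branch into p1, ~p1  //  ~p1, p1.
                  branch 2.2.1.1.1 (add p1, ~p1):
                    × closes — contains both p1 and ~p1.
                  branch 2.2.1.1.2 (add ~p1, p1):
                    × closes — contains both p1 and ~p1.
              branch 2.2.1.2 (add ~~p2, (p1 <-> p1)):
                (p1 <-> p1): β-rule — branch into p1, p1  //  ~p1, ~p1.
                  branch 2.2.1.2.1 (add p1, p1):
                    × closes — contains both p1 and ~p1.
                  branch 2.2.1.2.2 (add ~p1, ~p1):
                    ○ open, literals {p1=0, p2=1, p3=1, p4=0}.
          branch 2.2.2 (add ~p3):
            × closes — contains both p3 and ~p3.
9 branches closed, 11 open.
An open branch gives a satisfying assignment: p1=1.

Satisfiable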